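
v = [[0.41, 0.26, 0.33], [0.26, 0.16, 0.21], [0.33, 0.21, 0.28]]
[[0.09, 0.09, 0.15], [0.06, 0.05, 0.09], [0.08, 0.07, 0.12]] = v@ [[-0.01, 0.02, -0.1], [-0.21, 0.17, 0.36], [0.44, 0.10, 0.28]]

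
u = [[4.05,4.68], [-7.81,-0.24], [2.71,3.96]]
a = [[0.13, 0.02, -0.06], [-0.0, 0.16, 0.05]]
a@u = [[0.21, 0.37], [-1.11, 0.16]]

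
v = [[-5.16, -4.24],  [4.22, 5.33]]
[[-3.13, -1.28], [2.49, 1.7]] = v @ [[0.64, -0.04],[-0.04, 0.35]]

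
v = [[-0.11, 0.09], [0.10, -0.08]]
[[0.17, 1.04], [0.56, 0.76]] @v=[[0.09, -0.07], [0.01, -0.01]]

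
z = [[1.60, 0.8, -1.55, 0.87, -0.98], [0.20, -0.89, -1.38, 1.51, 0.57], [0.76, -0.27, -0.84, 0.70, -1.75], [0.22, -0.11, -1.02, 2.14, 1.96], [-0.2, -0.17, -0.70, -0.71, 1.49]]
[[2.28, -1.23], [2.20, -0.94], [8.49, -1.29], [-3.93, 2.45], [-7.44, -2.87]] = z @ [[0.21, -1.26], [-2.88, 1.85], [0.87, 1.71], [2.01, 2.21], [-3.93, -0.03]]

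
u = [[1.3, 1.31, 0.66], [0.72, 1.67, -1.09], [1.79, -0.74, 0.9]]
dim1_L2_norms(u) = [1.96, 2.12, 2.14]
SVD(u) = [[-0.72, -0.07, 0.69],[-0.59, 0.60, -0.54],[-0.38, -0.80, -0.47]] @ diag([2.614403161079827, 2.331853321078317, 0.791300322451487]) @ [[-0.78, -0.63, -0.07], [-0.47, 0.64, -0.61], [-0.42, 0.44, 0.79]]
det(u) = -4.82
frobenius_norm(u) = 3.59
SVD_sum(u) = [[1.45, 1.18, 0.12], [1.19, 0.97, 0.10], [0.76, 0.62, 0.06]] + [[0.08, -0.11, 0.10], [-0.65, 0.89, -0.85], [0.87, -1.19, 1.13]] + [[-0.23, 0.24, 0.43], [0.18, -0.19, -0.34], [0.16, -0.16, -0.3]]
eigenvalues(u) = [(-0.83+0j), (2.35+0.54j), (2.35-0.54j)]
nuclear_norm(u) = 5.74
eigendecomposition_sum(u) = [[-0.28-0.00j,0.22+0.00j,0.25-0.00j],[0.26+0.00j,(-0.2-0j),(-0.22+0j)],[(0.4+0j),(-0.31-0j),-0.35+0.00j]] + [[(0.79+0.12j), 0.55-0.95j, (0.21+0.69j)],[(0.23+0.64j), (0.93+0.02j), -0.43+0.44j],[(0.7-0.43j), (-0.21-1.1j), (0.62+0.4j)]] + [[(0.79-0.12j), 0.55+0.95j, (0.21-0.69j)], [0.23-0.64j, (0.93-0.02j), -0.43-0.44j], [0.70+0.43j, (-0.21+1.1j), 0.62-0.40j]]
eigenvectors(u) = [[(0.51+0j), (-0.45-0.39j), -0.45+0.39j], [-0.46+0.00j, 0.11-0.50j, (0.11+0.5j)], [(-0.73+0j), (-0.61+0j), -0.61-0.00j]]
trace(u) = 3.87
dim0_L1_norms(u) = [3.81, 3.72, 2.65]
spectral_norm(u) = 2.61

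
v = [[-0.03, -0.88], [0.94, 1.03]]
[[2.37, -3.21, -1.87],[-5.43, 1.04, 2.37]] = v@[[-2.94, -3.00, 0.20],[-2.59, 3.75, 2.12]]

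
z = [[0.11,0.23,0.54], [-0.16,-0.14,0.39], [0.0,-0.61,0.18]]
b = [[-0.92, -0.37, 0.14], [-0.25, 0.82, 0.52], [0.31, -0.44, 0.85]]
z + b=[[-0.81, -0.14, 0.68], [-0.41, 0.68, 0.91], [0.31, -1.05, 1.03]]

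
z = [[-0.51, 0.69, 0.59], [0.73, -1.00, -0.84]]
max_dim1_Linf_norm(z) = 1.0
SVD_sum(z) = [[-0.51, 0.69, 0.59], [0.73, -1.00, -0.84]] + [[-0.00, -0.0, 0.0], [-0.0, -0.00, 0.0]]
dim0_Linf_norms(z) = [0.73, 1.0, 0.84]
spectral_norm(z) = 1.82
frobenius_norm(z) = 1.82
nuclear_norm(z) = 1.83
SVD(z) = [[-0.57, 0.82], [0.82, 0.57]] @ diag([1.822842261887684, 0.006788834671099799]) @ [[0.49, -0.67, -0.56], [-0.23, -0.72, 0.65]]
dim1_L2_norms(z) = [1.04, 1.5]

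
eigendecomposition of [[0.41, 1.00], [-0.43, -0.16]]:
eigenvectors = [[0.84+0.00j, (0.84-0j)],[(-0.24+0.49j), -0.24-0.49j]]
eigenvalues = [(0.12+0.59j), (0.12-0.59j)]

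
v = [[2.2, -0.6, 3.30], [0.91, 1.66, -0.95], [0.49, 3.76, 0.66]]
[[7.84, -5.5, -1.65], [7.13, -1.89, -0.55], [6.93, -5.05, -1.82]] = v @ [[4.81, -1.29, -0.30], [1.32, -1.00, -0.38], [-0.59, -0.99, -0.37]]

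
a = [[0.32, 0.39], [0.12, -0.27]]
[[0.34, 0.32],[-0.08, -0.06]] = a@[[0.46,0.47],[0.5,0.44]]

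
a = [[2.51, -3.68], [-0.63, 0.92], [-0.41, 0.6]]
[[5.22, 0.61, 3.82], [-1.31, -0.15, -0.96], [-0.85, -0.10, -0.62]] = a@[[0.29, -1.53, 0.95], [-1.22, -1.21, -0.39]]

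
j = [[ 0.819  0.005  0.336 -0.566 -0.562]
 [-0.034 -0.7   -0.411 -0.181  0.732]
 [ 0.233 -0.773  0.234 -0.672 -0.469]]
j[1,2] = -0.411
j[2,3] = -0.672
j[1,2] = -0.411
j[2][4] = -0.469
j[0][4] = -0.562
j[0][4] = -0.562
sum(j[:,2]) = 0.15900000000000006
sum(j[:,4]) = -0.29900000000000004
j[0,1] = 0.005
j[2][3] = -0.672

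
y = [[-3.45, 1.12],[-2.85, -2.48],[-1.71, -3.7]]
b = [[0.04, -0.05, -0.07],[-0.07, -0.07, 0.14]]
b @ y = [[0.12, 0.43], [0.20, -0.42]]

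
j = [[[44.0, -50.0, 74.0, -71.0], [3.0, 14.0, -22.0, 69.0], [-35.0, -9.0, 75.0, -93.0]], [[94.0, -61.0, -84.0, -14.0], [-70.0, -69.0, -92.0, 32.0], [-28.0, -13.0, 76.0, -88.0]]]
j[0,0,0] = 44.0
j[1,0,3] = -14.0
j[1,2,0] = -28.0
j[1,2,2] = 76.0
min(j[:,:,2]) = -92.0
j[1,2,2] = 76.0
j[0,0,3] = -71.0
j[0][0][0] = 44.0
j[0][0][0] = 44.0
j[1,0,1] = -61.0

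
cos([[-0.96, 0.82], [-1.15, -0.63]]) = [[0.91,0.68], [-0.95,1.18]]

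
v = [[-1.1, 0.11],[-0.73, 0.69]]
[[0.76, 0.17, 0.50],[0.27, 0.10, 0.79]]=v @[[-0.73, -0.16, -0.38],[-0.38, -0.03, 0.74]]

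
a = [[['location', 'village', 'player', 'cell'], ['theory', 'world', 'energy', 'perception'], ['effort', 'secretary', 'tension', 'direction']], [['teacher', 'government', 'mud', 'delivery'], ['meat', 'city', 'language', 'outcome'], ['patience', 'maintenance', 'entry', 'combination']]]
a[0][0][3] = 'cell'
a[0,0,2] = 'player'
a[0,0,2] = 'player'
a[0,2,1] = 'secretary'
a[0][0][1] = 'village'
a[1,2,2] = 'entry'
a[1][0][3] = 'delivery'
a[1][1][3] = 'outcome'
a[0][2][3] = 'direction'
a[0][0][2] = 'player'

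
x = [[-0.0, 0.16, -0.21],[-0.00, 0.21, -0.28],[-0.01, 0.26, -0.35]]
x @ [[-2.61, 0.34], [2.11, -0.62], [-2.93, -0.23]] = [[0.95, -0.05],[1.26, -0.07],[1.60, -0.08]]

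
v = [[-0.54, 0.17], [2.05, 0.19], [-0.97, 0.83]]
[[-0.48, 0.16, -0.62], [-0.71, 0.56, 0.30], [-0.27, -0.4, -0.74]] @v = [[1.19, -0.57],[1.24, 0.23],[0.04, -0.74]]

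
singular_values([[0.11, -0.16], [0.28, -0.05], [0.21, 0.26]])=[0.38, 0.29]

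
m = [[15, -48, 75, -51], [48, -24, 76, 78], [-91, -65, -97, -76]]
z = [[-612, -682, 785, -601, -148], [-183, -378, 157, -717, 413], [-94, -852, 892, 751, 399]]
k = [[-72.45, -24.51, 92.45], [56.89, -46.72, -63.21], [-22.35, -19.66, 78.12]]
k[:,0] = [-72.45, 56.89, -22.35]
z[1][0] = -183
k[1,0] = 56.89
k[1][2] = -63.21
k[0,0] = -72.45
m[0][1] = -48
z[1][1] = -378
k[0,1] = -24.51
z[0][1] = -682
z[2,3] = 751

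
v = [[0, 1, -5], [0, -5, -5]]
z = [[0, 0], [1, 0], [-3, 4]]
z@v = [[0, 0, 0], [0, 1, -5], [0, -23, -5]]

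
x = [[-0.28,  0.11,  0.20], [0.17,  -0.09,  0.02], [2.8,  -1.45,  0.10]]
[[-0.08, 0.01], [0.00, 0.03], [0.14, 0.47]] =x @ [[-0.07, -0.03], [-0.26, -0.37], [-0.37, 0.21]]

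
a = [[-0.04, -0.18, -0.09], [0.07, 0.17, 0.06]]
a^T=[[-0.04, 0.07],[-0.18, 0.17],[-0.09, 0.06]]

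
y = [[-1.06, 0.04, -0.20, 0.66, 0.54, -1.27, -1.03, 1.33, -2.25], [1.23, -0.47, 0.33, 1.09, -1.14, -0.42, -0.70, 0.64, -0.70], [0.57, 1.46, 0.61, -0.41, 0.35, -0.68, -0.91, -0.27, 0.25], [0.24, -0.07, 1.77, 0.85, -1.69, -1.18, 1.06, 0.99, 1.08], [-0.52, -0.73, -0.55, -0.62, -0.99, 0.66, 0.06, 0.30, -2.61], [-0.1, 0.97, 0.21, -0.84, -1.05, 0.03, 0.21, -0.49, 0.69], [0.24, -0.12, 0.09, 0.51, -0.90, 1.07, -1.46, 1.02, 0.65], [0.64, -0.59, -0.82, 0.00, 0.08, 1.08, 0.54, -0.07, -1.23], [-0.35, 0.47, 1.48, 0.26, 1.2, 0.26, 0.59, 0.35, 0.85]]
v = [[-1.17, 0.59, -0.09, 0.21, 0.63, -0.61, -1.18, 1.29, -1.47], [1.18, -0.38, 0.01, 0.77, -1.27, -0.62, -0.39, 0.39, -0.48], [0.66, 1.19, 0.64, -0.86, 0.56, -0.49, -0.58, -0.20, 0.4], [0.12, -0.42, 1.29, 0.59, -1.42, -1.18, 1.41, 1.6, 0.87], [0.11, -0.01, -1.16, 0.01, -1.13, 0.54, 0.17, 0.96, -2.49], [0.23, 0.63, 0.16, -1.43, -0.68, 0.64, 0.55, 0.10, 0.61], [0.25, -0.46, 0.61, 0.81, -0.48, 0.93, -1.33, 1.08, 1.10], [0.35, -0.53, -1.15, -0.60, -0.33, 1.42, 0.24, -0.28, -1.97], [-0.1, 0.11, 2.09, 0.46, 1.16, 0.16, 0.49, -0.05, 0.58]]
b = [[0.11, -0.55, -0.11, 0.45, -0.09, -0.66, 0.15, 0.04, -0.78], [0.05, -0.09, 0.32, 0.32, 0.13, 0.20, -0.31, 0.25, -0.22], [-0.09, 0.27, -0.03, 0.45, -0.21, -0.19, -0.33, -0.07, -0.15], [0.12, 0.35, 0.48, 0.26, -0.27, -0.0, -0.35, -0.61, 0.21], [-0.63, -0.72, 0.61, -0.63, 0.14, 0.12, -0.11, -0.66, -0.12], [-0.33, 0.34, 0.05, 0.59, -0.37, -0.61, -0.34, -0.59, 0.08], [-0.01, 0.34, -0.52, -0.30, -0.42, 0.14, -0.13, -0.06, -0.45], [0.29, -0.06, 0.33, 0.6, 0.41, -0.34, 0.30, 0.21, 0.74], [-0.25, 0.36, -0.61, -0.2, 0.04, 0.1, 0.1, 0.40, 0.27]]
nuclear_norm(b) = 7.60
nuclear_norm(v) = 20.20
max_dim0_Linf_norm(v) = 2.49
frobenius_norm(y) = 7.89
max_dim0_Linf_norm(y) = 2.61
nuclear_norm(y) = 20.11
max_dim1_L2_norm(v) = 3.3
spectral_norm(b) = 1.68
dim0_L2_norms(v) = [1.86, 1.73, 3.08, 2.24, 2.79, 2.45, 2.5, 2.57, 3.91]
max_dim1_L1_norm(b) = 3.74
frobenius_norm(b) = 3.26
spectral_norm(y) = 4.72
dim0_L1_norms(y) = [4.95, 4.92, 6.06, 5.24, 7.94, 6.65, 6.56, 5.46, 10.31]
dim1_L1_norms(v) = [7.24, 5.49, 5.58, 8.9, 6.58, 5.03, 7.05, 6.87, 5.2]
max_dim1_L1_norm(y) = 8.93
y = b + v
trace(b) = 0.13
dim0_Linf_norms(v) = [1.18, 1.19, 2.09, 1.43, 1.42, 1.42, 1.41, 1.6, 2.49]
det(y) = 66.91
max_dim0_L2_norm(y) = 4.09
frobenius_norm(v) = 7.93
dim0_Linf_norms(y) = [1.23, 1.46, 1.77, 1.09, 1.69, 1.27, 1.46, 1.33, 2.61]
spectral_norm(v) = 4.84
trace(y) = -1.71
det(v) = -65.65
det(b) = 0.00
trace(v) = -1.84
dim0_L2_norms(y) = [1.97, 2.1, 2.62, 1.98, 2.98, 2.54, 2.51, 2.17, 4.09]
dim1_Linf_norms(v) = [1.47, 1.27, 1.19, 1.6, 2.49, 1.43, 1.33, 1.97, 2.09]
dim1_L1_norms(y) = [8.38, 6.72, 5.51, 8.93, 7.04, 4.59, 6.06, 5.05, 5.81]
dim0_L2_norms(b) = [0.83, 1.18, 1.21, 1.35, 0.8, 1.02, 0.77, 1.2, 1.25]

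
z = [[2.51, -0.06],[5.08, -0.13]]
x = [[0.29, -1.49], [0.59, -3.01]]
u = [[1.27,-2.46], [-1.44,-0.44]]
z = x @ u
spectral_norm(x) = 3.42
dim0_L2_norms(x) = [0.66, 3.36]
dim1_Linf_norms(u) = [2.46, 1.44]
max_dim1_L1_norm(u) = 3.73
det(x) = 0.01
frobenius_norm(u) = 3.15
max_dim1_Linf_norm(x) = 3.01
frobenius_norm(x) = 3.42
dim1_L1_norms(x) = [1.78, 3.6]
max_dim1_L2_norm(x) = 3.07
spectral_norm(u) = 2.79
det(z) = -0.02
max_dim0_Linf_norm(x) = 3.01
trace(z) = 2.38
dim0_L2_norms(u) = [1.92, 2.5]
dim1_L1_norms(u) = [3.73, 1.88]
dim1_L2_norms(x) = [1.52, 3.07]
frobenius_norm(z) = 5.67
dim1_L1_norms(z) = [2.57, 5.21]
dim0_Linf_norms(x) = [0.59, 3.01]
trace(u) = 0.83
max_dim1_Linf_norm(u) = 2.46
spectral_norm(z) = 5.67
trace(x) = -2.72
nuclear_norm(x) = 3.42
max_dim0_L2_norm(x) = 3.36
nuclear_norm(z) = 5.67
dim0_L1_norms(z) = [7.59, 0.19]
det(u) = -4.10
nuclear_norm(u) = 4.26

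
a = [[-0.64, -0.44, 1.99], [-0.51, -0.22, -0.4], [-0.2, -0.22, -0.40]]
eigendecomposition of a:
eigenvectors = [[0.77+0.00j,  0.77-0.00j,  0.61+0.00j],[0.21+0.50j,  (0.21-0.5j),  -0.79+0.00j],[0.01+0.34j,  0.01-0.34j,  0.09+0.00j]]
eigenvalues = [(-0.74+0.59j), (-0.74-0.59j), (0.21+0j)]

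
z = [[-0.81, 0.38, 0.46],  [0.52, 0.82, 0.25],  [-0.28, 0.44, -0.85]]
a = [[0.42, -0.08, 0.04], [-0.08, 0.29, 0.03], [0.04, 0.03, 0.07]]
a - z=[[1.23, -0.46, -0.42],[-0.60, -0.53, -0.22],[0.32, -0.41, 0.92]]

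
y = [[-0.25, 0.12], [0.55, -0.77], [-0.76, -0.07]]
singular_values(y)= [1.1, 0.59]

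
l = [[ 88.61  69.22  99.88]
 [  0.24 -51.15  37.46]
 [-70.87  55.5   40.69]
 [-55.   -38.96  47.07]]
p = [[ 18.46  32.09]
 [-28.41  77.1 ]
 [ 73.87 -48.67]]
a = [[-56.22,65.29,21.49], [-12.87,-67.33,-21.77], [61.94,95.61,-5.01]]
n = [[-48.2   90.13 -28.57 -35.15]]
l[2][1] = 55.5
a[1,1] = -67.33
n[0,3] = -35.15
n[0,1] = 90.13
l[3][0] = -55.0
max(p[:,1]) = 77.1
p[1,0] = -28.41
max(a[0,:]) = 65.29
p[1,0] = -28.41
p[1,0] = -28.41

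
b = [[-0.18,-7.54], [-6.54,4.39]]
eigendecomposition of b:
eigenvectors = [[-0.83, 0.61], [-0.56, -0.79]]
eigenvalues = [-5.28, 9.49]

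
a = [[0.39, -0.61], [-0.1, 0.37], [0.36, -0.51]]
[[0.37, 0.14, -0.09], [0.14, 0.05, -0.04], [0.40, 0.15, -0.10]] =a @ [[2.68, 1.02, -0.67], [1.11, 0.42, -0.28]]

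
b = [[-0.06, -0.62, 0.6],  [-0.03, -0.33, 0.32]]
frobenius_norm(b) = 0.98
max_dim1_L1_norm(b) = 1.28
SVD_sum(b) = [[-0.06, -0.62, 0.6],[-0.03, -0.33, 0.32]] + [[-0.0, -0.0, -0.00], [0.00, 0.00, 0.0]]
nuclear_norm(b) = 0.98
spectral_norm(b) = 0.98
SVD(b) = [[-0.88, -0.47], [-0.47, 0.88]] @ diag([0.9798963383860962, 0.0017793306384714421]) @ [[0.07, 0.72, -0.69], [0.97, 0.11, 0.21]]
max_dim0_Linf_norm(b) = 0.62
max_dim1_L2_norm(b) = 0.86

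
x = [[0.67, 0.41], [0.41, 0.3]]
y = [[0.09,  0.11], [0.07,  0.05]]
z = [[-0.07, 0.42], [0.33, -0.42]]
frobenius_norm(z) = 0.68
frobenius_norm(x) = 0.94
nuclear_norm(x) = 0.97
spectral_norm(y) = 0.16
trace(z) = -0.49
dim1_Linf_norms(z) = [0.42, 0.42]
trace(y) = 0.14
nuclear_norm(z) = 0.83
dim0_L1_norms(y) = [0.16, 0.16]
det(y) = -0.00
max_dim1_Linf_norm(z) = 0.42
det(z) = -0.11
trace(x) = 0.97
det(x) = 0.03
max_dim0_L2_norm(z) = 0.59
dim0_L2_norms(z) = [0.34, 0.59]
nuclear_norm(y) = 0.18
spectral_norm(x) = 0.93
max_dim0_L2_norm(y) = 0.12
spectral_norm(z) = 0.66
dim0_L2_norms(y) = [0.11, 0.12]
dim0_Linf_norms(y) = [0.09, 0.11]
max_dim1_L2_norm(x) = 0.79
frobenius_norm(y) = 0.17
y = x @ z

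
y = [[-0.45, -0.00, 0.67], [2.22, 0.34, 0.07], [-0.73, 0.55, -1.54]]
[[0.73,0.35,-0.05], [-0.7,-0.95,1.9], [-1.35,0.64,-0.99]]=y@[[-0.29, -0.56, 0.77], [-0.35, 0.82, 0.46], [0.89, 0.14, 0.44]]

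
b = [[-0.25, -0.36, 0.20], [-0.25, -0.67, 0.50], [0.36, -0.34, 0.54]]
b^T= [[-0.25,-0.25,0.36], [-0.36,-0.67,-0.34], [0.2,0.50,0.54]]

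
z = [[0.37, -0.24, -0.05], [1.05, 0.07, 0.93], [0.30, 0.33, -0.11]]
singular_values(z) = [1.44, 0.43, 0.37]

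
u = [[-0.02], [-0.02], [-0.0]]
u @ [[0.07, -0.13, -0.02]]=[[-0.00, 0.0, 0.0], [-0.0, 0.00, 0.0], [0.0, 0.00, 0.0]]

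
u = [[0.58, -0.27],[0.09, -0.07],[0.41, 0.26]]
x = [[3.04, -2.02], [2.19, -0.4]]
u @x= [[1.17, -1.06], [0.12, -0.15], [1.82, -0.93]]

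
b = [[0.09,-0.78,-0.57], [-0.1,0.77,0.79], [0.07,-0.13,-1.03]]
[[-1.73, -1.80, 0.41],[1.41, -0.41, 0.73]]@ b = [[0.05, -0.09, -0.86], [0.22, -1.51, -1.88]]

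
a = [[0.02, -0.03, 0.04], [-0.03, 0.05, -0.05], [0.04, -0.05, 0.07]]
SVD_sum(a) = [[0.02, -0.03, 0.04], [-0.03, 0.04, -0.05], [0.04, -0.05, 0.07]] + [[0.00, 0.00, 0.0], [0.0, 0.01, 0.0], [0.0, 0.00, 0.00]] + [[-0.0, -0.00, 0.00], [-0.00, -0.00, 0.0], [0.00, 0.0, -0.00]]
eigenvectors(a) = [[0.4, -0.9, 0.15], [-0.57, -0.12, 0.81], [0.71, 0.42, 0.57]]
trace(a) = 0.14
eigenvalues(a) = [0.13, -0.0, 0.01]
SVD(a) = [[-0.40,-0.15,-0.9], [0.57,-0.81,-0.12], [-0.71,-0.57,0.42]] @ diag([0.13306706729900628, 0.009345361762200056, 0.002412429061206287]) @ [[-0.40, 0.57, -0.71], [-0.15, -0.81, -0.57], [0.90, 0.12, -0.42]]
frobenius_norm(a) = 0.13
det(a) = -0.00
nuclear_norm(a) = 0.14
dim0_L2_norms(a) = [0.05, 0.08, 0.09]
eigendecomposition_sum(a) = [[0.02, -0.03, 0.04],[-0.03, 0.04, -0.05],[0.04, -0.05, 0.07]] + [[-0.00, -0.0, 0.0], [-0.00, -0.00, 0.0], [0.0, 0.0, -0.0]] + [[0.0, 0.00, 0.0], [0.0, 0.01, 0.0], [0.0, 0.00, 0.00]]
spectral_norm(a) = 0.13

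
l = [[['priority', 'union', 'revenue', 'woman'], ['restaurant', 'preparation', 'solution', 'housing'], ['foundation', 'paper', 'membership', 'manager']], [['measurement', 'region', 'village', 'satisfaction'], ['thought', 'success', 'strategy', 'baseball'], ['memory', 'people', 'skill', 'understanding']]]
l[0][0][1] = 'union'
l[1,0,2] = 'village'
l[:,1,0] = ['restaurant', 'thought']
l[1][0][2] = 'village'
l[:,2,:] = [['foundation', 'paper', 'membership', 'manager'], ['memory', 'people', 'skill', 'understanding']]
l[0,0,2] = 'revenue'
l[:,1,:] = [['restaurant', 'preparation', 'solution', 'housing'], ['thought', 'success', 'strategy', 'baseball']]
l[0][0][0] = 'priority'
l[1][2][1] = 'people'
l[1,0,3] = 'satisfaction'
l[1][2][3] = 'understanding'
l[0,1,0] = 'restaurant'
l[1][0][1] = 'region'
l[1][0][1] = 'region'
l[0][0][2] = 'revenue'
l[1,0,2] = 'village'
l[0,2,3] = 'manager'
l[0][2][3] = 'manager'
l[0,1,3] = 'housing'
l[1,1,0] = 'thought'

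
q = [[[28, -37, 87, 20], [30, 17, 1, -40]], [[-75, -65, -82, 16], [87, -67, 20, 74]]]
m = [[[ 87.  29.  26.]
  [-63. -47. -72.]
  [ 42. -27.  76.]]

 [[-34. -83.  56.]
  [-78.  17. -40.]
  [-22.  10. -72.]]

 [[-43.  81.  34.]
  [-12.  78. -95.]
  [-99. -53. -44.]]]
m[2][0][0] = -43.0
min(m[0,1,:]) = -72.0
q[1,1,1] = -67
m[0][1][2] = -72.0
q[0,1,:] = [30, 17, 1, -40]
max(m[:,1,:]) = 78.0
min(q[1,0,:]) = -82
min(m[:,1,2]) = -95.0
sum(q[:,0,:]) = -108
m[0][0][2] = 26.0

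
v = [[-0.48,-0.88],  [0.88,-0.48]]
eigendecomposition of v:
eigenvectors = [[0.00+0.71j, 0.00-0.71j],[(0.71+0j), 0.71-0.00j]]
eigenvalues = [(-0.48+0.88j), (-0.48-0.88j)]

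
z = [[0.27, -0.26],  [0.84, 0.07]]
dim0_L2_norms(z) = [0.88, 0.27]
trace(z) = 0.34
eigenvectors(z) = [[(0.1+0.47j), (0.1-0.47j)], [0.87+0.00j, 0.87-0.00j]]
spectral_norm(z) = 0.88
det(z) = 0.24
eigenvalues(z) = [(0.17+0.46j), (0.17-0.46j)]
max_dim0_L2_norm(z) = 0.88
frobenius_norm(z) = 0.92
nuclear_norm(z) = 1.15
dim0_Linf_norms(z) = [0.84, 0.26]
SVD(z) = [[-0.31, -0.95], [-0.95, 0.31]] @ diag([0.8824307515885295, 0.26891628558141084]) @ [[-1.0, 0.02], [0.02, 1.00]]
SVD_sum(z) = [[0.27, -0.00], [0.84, -0.01]] + [[-0.00, -0.26], [0.00, 0.08]]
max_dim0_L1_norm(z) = 1.11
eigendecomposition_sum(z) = [[0.13+0.21j, -0.13+0.05j], [(0.42-0.16j), 0.03+0.25j]] + [[(0.13-0.21j), -0.13-0.05j],[0.42+0.16j, 0.03-0.25j]]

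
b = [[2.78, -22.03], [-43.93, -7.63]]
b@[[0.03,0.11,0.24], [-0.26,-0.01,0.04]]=[[5.81,0.53,-0.21], [0.67,-4.76,-10.85]]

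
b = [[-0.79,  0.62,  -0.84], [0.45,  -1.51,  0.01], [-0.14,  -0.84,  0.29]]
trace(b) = -2.01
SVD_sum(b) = [[-0.37, 0.95, -0.3], [0.53, -1.35, 0.43], [0.27, -0.70, 0.22]] + [[-0.42, -0.33, -0.53], [-0.23, -0.18, -0.29], [-0.14, -0.11, -0.17]] + [[0.01,0.00,-0.01],[0.15,0.02,-0.13],[-0.28,-0.03,0.24]]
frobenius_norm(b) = 2.24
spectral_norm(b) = 2.01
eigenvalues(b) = [-1.65, -0.88, 0.52]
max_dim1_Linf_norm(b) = 1.51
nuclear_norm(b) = 3.32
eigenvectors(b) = [[0.28, -0.72, -0.58],[-0.89, -0.52, -0.12],[-0.36, -0.46, 0.81]]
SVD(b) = [[-0.53, -0.85, -0.03], [0.75, -0.46, -0.48], [0.39, -0.28, 0.88]] @ diag([2.0074760073558195, 0.8947444928913487, 0.41901357058136285]) @ [[0.35,  -0.89,  0.28], [0.56,  0.44,  0.70], [-0.75,  -0.09,  0.66]]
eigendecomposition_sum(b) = [[-0.28, 0.49, -0.12], [0.86, -1.53, 0.38], [0.35, -0.63, 0.16]] + [[-0.59, -0.02, -0.43], [-0.43, -0.01, -0.31], [-0.38, -0.01, -0.27]] + [[0.08, 0.15, -0.29], [0.02, 0.03, -0.06], [-0.11, -0.2, 0.41]]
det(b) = 0.75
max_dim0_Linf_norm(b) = 1.51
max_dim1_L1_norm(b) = 2.25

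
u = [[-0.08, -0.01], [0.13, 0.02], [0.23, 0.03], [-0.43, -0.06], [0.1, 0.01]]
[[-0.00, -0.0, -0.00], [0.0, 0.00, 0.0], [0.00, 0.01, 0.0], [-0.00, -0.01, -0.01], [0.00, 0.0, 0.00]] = u @ [[-0.0, 0.03, 0.02], [0.01, -0.06, -0.04]]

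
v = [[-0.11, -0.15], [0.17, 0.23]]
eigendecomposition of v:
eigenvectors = [[-0.80, 0.55], [0.6, -0.84]]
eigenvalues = [0.0, 0.12]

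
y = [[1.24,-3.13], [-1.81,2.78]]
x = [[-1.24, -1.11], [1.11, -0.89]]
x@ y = [[0.47, 0.80],[2.99, -5.95]]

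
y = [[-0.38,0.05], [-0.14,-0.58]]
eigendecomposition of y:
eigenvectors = [[0.74, -0.31], [-0.67, 0.95]]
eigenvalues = [-0.43, -0.53]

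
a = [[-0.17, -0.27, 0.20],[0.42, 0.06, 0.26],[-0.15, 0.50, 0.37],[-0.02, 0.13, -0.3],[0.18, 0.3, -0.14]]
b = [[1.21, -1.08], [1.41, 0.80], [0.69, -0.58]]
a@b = [[-0.45, -0.15], [0.77, -0.56], [0.78, 0.35], [-0.05, 0.3], [0.54, 0.13]]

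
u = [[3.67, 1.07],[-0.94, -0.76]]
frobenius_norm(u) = 4.01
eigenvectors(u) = [[0.98, -0.25], [-0.22, 0.97]]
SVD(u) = [[-0.96, 0.28], [0.28, 0.96]] @ diag([3.984300204834529, 0.44760683390173056]) @ [[-0.95, -0.31], [0.31, -0.95]]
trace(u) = 2.91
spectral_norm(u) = 3.98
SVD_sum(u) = [[3.63, 1.19],[-1.07, -0.35]] + [[0.04, -0.12], [0.13, -0.41]]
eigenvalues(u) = [3.43, -0.52]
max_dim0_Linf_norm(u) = 3.67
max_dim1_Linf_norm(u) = 3.67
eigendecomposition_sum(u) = [[3.64,0.93], [-0.82,-0.21]] + [[0.03, 0.14],[-0.12, -0.55]]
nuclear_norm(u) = 4.43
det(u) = -1.78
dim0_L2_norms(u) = [3.79, 1.31]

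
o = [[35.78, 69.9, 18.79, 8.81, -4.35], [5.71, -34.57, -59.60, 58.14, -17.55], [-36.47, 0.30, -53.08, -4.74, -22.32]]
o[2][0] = -36.47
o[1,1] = -34.57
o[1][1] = -34.57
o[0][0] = 35.78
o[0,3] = 8.81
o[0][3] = 8.81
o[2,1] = 0.3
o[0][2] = 18.79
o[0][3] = 8.81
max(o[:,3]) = 58.14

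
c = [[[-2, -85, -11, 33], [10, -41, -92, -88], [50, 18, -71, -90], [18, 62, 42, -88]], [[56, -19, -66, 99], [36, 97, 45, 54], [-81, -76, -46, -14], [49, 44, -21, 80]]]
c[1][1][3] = 54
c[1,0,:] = [56, -19, -66, 99]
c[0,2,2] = -71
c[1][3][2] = -21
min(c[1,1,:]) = 36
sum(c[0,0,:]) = -65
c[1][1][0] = 36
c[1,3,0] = 49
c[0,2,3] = -90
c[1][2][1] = -76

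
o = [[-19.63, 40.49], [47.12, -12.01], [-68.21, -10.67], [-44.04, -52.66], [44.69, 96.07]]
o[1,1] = -12.01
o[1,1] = -12.01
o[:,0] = [-19.63, 47.12, -68.21, -44.04, 44.69]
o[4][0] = 44.69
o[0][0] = -19.63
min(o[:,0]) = -68.21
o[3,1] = -52.66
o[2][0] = -68.21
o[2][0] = -68.21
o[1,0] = 47.12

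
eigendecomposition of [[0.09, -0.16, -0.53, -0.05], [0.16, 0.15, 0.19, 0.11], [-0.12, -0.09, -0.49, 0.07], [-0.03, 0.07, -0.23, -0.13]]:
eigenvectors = [[0.07+0.66j, (0.07-0.66j), (-0.48+0j), (0.3+0j)],[(0.7+0j), 0.70-0.00j, 0.40+0.00j, (-0.46+0j)],[-0.10-0.11j, (-0.1+0.11j), (-0.58+0j), 0.26+0.00j],[0.21-0.06j, 0.21+0.06j, -0.52+0.00j, 0.80+0.00j]]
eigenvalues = [(0.17+0.11j), (0.17-0.11j), (-0.47+0j), (-0.26+0j)]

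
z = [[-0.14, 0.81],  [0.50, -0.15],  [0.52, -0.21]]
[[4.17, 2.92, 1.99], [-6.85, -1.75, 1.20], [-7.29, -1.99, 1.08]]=z @[[-12.83, -2.54, 3.3], [2.93, 3.17, 3.03]]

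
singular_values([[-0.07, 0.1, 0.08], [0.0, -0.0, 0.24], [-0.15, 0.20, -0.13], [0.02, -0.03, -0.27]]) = [0.39, 0.28, 0.0]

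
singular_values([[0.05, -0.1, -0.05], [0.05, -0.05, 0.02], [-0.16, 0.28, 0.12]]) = [0.37, 0.05, 0.0]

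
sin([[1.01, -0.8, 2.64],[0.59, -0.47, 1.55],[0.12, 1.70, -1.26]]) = [[0.58, -0.08, 1.19], [0.34, -0.05, 0.70], [0.14, 0.62, -0.28]]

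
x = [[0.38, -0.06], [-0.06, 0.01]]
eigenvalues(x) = [0.39, 0.0]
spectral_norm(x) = 0.39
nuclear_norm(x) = 0.39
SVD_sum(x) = [[0.38, -0.06], [-0.06, 0.01]] + [[0.0, 0.0], [0.00, 0.00]]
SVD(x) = [[-0.99, 0.16], [0.16, 0.99]] @ diag([0.3894865033877672, 0.0005134966122327562]) @ [[-0.99, 0.16],[0.16, 0.99]]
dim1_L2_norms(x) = [0.38, 0.06]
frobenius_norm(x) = 0.39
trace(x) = 0.39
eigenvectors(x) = [[0.99,  0.16], [-0.16,  0.99]]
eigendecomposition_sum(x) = [[0.38, -0.06], [-0.06, 0.01]] + [[0.00, 0.0], [0.0, 0.0]]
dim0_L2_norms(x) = [0.38, 0.06]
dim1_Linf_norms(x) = [0.38, 0.06]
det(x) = 0.00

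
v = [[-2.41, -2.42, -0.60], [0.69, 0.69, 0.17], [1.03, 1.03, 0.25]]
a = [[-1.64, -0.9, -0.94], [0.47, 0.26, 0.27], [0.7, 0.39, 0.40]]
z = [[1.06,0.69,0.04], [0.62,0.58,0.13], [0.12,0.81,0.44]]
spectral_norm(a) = 2.36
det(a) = 0.00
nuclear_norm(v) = 3.90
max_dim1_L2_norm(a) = 2.09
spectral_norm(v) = 3.90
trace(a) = -0.98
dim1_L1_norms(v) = [5.43, 1.55, 2.31]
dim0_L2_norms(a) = [1.84, 1.01, 1.06]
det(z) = -0.00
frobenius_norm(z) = 1.79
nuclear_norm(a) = 2.36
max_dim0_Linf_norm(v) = 2.42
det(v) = -0.00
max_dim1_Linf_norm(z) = 1.06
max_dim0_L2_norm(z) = 1.23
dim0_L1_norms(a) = [2.81, 1.55, 1.61]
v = a @ z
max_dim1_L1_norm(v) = 5.43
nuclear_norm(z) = 2.33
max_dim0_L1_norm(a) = 2.81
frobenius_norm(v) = 3.90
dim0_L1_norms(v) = [4.13, 4.14, 1.02]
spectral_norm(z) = 1.66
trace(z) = 2.08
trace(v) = -1.47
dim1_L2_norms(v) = [3.47, 0.99, 1.48]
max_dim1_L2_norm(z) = 1.27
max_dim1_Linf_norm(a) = 1.64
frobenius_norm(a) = 2.36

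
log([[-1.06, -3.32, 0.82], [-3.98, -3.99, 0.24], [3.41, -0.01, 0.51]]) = [[(0.8+1.58j), (0.77+0.82j), 0.25-0.60j], [(1.06+0.87j), 1.06+2.68j, (-0.5+0.33j)], [1.57-2.93j, (-1.74+1.54j), -0.51+2.02j]]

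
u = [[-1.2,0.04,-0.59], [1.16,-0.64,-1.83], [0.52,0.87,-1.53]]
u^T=[[-1.2, 1.16, 0.52],[0.04, -0.64, 0.87],[-0.59, -1.83, -1.53]]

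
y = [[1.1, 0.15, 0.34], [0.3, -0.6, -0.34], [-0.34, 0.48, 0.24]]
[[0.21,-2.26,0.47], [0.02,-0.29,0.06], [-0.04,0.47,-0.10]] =y @ [[0.1, -1.11, 0.23],[-0.2, 2.22, -0.46],[0.37, -4.04, 0.84]]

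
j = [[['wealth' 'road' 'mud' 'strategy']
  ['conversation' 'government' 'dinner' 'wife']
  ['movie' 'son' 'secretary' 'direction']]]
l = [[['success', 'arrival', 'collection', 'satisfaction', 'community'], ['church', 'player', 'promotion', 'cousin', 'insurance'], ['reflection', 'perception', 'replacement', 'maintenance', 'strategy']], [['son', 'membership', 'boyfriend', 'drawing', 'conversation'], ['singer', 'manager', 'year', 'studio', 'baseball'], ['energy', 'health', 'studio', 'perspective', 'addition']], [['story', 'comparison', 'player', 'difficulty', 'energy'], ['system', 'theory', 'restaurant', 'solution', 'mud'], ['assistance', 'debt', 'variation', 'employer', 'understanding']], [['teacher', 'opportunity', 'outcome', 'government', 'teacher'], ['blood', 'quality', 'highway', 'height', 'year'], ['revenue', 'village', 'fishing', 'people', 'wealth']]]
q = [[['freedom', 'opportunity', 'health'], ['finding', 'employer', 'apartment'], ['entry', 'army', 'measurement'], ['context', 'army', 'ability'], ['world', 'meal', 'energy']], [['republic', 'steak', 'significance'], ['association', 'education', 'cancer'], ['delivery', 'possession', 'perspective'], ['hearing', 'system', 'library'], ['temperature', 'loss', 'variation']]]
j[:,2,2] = ['secretary']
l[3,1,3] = 'height'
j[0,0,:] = ['wealth', 'road', 'mud', 'strategy']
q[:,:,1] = [['opportunity', 'employer', 'army', 'army', 'meal'], ['steak', 'education', 'possession', 'system', 'loss']]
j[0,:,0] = ['wealth', 'conversation', 'movie']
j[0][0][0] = 'wealth'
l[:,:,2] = [['collection', 'promotion', 'replacement'], ['boyfriend', 'year', 'studio'], ['player', 'restaurant', 'variation'], ['outcome', 'highway', 'fishing']]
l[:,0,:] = [['success', 'arrival', 'collection', 'satisfaction', 'community'], ['son', 'membership', 'boyfriend', 'drawing', 'conversation'], ['story', 'comparison', 'player', 'difficulty', 'energy'], ['teacher', 'opportunity', 'outcome', 'government', 'teacher']]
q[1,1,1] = 'education'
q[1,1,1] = 'education'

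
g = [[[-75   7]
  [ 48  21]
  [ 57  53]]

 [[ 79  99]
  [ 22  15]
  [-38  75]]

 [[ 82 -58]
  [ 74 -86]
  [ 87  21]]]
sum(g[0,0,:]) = -68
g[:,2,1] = [53, 75, 21]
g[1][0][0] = 79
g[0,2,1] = 53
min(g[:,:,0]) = -75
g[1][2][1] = 75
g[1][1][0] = 22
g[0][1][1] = 21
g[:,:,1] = [[7, 21, 53], [99, 15, 75], [-58, -86, 21]]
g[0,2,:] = [57, 53]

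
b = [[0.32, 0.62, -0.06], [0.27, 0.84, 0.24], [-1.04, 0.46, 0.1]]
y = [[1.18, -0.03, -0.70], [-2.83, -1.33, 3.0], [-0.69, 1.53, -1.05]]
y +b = [[1.50, 0.59, -0.76], [-2.56, -0.49, 3.24], [-1.73, 1.99, -0.95]]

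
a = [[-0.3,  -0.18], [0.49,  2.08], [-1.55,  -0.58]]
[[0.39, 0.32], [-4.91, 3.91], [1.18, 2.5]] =a @ [[0.13, -2.54],[-2.39, 2.48]]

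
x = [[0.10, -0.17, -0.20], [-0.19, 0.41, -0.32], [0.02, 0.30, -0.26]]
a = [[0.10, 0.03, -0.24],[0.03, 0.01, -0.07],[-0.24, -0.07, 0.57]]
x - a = [[0.0, -0.20, 0.04],  [-0.22, 0.4, -0.25],  [0.26, 0.37, -0.83]]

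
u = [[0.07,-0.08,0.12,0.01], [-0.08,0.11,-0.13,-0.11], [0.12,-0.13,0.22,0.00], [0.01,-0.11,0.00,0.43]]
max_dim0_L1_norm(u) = 0.55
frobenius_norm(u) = 0.59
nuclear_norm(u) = 0.83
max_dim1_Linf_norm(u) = 0.43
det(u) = -0.00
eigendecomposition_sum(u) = [[0.01, -0.03, 0.02, 0.07], [-0.03, 0.07, -0.05, -0.16], [0.02, -0.05, 0.04, 0.11], [0.07, -0.16, 0.11, 0.36]] + [[0.05, -0.04, 0.1, -0.06],  [-0.04, 0.04, -0.08, 0.05],  [0.1, -0.08, 0.18, -0.11],  [-0.06, 0.05, -0.11, 0.07]] + [[-0.0, -0.00, -0.0, -0.0], [-0.0, -0.0, -0.00, -0.0], [-0.0, -0.0, -0.0, -0.00], [-0.0, -0.00, -0.0, -0.0]] + [[0.00, -0.0, -0.00, -0.0],[-0.00, 0.0, 0.0, 0.00],[-0.00, 0.0, 0.00, 0.0],[-0.00, 0.00, 0.00, 0.00]]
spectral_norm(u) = 0.48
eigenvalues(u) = [0.48, 0.34, -0.0, 0.01]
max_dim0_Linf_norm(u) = 0.43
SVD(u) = [[-0.18, -0.40, 0.54, 0.72], [0.39, 0.32, -0.54, 0.68], [-0.27, -0.73, -0.63, 0.01], [-0.86, 0.46, -0.15, 0.16]] @ diag([0.4816830395001061, 0.3435620925922966, 0.006574671565135081, 0.001819803657537853]) @ [[-0.18,  0.39,  -0.27,  -0.86], [-0.4,  0.32,  -0.73,  0.46], [0.54,  -0.54,  -0.63,  -0.15], [-0.72,  -0.68,  -0.01,  -0.16]]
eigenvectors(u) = [[0.18, 0.40, 0.72, -0.54],[-0.39, -0.32, 0.68, 0.54],[0.27, 0.73, 0.01, 0.63],[0.86, -0.46, 0.16, 0.15]]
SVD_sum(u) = [[0.01, -0.03, 0.02, 0.07], [-0.03, 0.07, -0.05, -0.16], [0.02, -0.05, 0.04, 0.11], [0.07, -0.16, 0.11, 0.36]] + [[0.05,-0.04,0.1,-0.06],[-0.04,0.04,-0.08,0.05],[0.10,-0.08,0.18,-0.11],[-0.06,0.05,-0.11,0.07]] + [[0.00, -0.0, -0.00, -0.00],[-0.0, 0.0, 0.00, 0.00],[-0.00, 0.0, 0.00, 0.0],[-0.0, 0.00, 0.00, 0.0]] + [[-0.00,  -0.0,  -0.0,  -0.00],[-0.0,  -0.00,  -0.0,  -0.0],[-0.00,  -0.00,  -0.0,  -0.0],[-0.00,  -0.00,  -0.0,  -0.00]]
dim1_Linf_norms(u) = [0.12, 0.13, 0.22, 0.43]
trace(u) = 0.83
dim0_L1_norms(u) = [0.28, 0.43, 0.47, 0.55]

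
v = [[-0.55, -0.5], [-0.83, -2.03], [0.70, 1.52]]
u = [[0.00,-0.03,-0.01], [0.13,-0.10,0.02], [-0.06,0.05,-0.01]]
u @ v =[[0.02, 0.05], [0.03, 0.17], [-0.02, -0.09]]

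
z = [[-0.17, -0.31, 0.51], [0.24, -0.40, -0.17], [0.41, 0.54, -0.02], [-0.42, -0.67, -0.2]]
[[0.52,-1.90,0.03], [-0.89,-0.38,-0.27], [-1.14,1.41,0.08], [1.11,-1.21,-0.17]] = z @ [[-3.14, 0.46, -0.32], [0.27, 2.18, 0.40], [0.14, -2.24, 0.20]]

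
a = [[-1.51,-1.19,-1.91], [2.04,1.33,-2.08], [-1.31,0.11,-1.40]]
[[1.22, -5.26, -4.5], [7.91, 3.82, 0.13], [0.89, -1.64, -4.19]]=a@[[1.56, 0.86, 1.75], [0.32, 2.43, -0.54], [-2.07, 0.56, 1.31]]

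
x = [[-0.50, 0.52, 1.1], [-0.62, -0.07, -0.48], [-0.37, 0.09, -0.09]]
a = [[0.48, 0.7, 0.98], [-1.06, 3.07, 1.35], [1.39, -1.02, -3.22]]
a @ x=[[-1.04, 0.29, 0.1], [-1.87, -0.64, -2.76], [1.13, 0.5, 2.31]]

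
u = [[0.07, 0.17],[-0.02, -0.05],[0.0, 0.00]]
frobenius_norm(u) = 0.19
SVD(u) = [[-0.96, 0.28],[0.28, 0.96],[0.0, 0.00]] @ diag([0.19157172943420672, 0.0005219976887787283]) @ [[-0.38, -0.92], [0.92, -0.38]]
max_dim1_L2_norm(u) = 0.18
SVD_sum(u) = [[0.07,0.17], [-0.02,-0.05], [0.00,0.0]] + [[0.00, -0.00], [0.00, -0.00], [0.00, 0.00]]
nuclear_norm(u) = 0.19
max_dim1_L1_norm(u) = 0.24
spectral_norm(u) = 0.19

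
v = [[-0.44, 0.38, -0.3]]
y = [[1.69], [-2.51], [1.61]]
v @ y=[[-2.18]]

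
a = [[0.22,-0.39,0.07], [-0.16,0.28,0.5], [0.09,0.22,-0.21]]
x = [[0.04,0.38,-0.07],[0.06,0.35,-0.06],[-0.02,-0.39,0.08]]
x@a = [[-0.06, 0.08, 0.21],[-0.05, 0.06, 0.19],[0.07, -0.08, -0.21]]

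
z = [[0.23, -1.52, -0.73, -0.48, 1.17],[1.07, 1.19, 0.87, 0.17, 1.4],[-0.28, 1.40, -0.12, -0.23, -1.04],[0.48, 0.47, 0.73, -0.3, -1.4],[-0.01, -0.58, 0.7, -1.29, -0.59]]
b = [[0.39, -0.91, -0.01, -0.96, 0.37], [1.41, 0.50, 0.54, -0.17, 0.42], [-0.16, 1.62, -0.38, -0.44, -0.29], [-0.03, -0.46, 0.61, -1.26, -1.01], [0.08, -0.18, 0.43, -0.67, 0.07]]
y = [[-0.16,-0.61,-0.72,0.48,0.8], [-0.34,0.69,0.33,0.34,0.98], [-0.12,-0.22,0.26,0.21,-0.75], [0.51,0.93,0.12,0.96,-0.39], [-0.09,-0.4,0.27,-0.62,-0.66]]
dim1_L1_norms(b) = [2.64, 3.04, 2.89, 3.37, 1.43]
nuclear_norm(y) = 5.11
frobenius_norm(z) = 4.34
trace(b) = -0.68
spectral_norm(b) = 2.21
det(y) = -0.04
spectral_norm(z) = 3.00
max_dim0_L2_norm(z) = 2.59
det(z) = 5.21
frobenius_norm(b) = 3.42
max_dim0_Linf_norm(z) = 1.52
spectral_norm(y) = 1.85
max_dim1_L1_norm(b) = 3.37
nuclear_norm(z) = 8.49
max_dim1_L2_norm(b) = 1.79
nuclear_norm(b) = 6.84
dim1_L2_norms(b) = [1.43, 1.65, 1.75, 1.79, 0.82]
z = b + y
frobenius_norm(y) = 2.75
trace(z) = 0.41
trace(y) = 1.09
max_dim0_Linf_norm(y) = 0.98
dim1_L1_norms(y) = [2.77, 2.68, 1.56, 2.91, 2.04]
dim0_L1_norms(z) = [2.07, 5.16, 3.15, 2.47, 5.6]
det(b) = 1.81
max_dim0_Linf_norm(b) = 1.62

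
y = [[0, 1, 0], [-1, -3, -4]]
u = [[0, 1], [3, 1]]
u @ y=[[-1, -3, -4], [-1, 0, -4]]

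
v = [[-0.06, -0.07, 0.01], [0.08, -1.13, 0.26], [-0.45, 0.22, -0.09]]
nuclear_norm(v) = 1.63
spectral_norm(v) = 1.20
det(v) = 0.00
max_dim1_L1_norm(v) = 1.47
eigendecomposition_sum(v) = [[0.00,  -0.0,  -0.0], [-0.0,  0.00,  0.0], [-0.0,  0.0,  0.0]] + [[-0.07, 0.0, -0.01], [-0.11, 0.01, -0.01], [-0.41, 0.02, -0.04]] + [[0.01,  -0.07,  0.02], [0.19,  -1.14,  0.27], [-0.03,  0.20,  -0.05]]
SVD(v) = [[0.05,-0.16,-0.99], [0.97,-0.24,0.09], [-0.25,-0.96,0.15]] @ diag([1.198077003961628, 0.427915235787251, 0.00020870905691981135]) @ [[0.16, -0.96, 0.23], [0.98, 0.17, 0.05], [-0.09, 0.22, 0.97]]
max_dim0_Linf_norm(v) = 1.13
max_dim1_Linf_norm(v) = 1.13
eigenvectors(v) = [[0.09, 0.17, 0.06], [-0.22, 0.26, 0.98], [-0.97, 0.95, -0.17]]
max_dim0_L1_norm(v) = 1.42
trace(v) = -1.28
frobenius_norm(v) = 1.27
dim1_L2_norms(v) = [0.09, 1.16, 0.51]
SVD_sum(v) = [[0.01, -0.06, 0.01], [0.18, -1.11, 0.27], [-0.05, 0.29, -0.07]] + [[-0.07, -0.01, -0.0], [-0.1, -0.02, -0.01], [-0.40, -0.07, -0.02]] + [[0.0,-0.00,-0.0], [-0.0,0.00,0.0], [-0.00,0.0,0.0]]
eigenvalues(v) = [0.0, -0.11, -1.17]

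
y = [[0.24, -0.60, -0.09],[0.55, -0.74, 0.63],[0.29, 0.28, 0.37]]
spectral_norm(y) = 1.23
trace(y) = -0.13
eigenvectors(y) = [[0.70+0.00j, 0.70-0.00j, (-0.49+0j)], [0.02-0.32j, 0.02+0.32j, -0.80+0.00j], [-0.40-0.50j, -0.40+0.50j, 0.35+0.00j]]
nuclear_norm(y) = 2.05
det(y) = -0.13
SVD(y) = [[-0.42,-0.58,-0.70], [-0.9,0.19,0.39], [-0.09,0.8,-0.6]] @ diag([1.2282349431392556, 0.6621798229953646, 0.15829341890785126]) @ [[-0.51, 0.73, -0.46], [0.30, 0.65, 0.70], [-0.81, -0.22, 0.54]]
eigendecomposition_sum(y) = [[(0.04+0.31j), (-0.1-0.08j), -0.17+0.24j], [0.14-0.01j, (-0.04+0.04j), 0.11+0.09j], [(0.2-0.21j), -0.00+0.12j, (0.28-0.02j)]] + [[(0.04-0.31j), -0.10+0.08j, -0.17-0.24j], [0.14+0.01j, -0.04-0.04j, 0.11-0.09j], [0.20+0.21j, (-0-0.12j), (0.28+0.02j)]] + [[(0.16+0j), (-0.4-0j), (0.25+0j)],[0.26+0.00j, (-0.66-0j), 0.42+0.00j],[(-0.11-0j), (0.29+0j), -0.18-0.00j]]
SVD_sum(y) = [[0.26, -0.38, 0.24], [0.56, -0.81, 0.51], [0.06, -0.08, 0.05]] + [[-0.11, -0.25, -0.27], [0.04, 0.08, 0.09], [0.16, 0.34, 0.37]] + [[0.09, 0.02, -0.06], [-0.05, -0.01, 0.03], [0.08, 0.02, -0.05]]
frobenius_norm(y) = 1.40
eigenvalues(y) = [(0.27+0.34j), (0.27-0.34j), (-0.68+0j)]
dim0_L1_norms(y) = [1.08, 1.62, 1.09]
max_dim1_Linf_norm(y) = 0.74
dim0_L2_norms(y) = [0.67, 0.99, 0.74]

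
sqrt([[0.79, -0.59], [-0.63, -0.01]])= [[(0.82+0.13j), (-0.43+0.24j)], [(-0.46+0.25j), 0.24+0.45j]]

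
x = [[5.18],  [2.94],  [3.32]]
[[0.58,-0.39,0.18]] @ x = [[2.46]]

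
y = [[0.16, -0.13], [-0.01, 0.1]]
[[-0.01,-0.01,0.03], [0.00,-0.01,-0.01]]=y@[[-0.01, -0.11, 0.09], [0.04, -0.09, -0.10]]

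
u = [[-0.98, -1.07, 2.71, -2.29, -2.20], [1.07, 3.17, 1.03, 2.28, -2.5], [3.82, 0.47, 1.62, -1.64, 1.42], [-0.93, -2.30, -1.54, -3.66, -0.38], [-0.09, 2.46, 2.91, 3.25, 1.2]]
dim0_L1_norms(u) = [6.89, 9.47, 9.81, 13.12, 7.7]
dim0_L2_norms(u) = [4.19, 4.77, 4.68, 6.09, 3.83]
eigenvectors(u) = [[-0.35+0.00j, (-0.15+0.17j), -0.15-0.17j, (-0.77+0j), 0.52+0.00j], [(0.2+0j), 0.78+0.00j, (0.78-0j), (-0.04+0j), -0.45+0.00j], [(-0.8+0j), (-0.09-0.18j), -0.09+0.18j, 0.57+0.00j, (-0.08+0j)], [(0.16+0j), (-0.24+0.13j), -0.24-0.13j, (-0.07+0j), (0.68+0j)], [-0.42+0.00j, 0.10-0.46j, 0.10+0.46j, (-0.27+0j), (-0.22+0j)]]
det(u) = 293.09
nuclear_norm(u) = 20.67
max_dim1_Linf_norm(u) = 3.82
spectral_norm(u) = 7.92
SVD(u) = [[-0.20, 0.25, -0.89, -0.27, 0.21], [0.5, -0.03, -0.40, 0.72, -0.26], [0.05, 0.97, 0.22, 0.12, -0.03], [-0.59, 0.02, -0.08, 0.08, -0.8], [0.6, 0.05, -0.05, -0.62, -0.5]] @ diag([7.916329204752133, 4.7335738241652425, 4.382397839853305, 3.0588005600869415, 0.583471576023214]) @ [[0.18, 0.59, 0.34, 0.71, 0.02], [0.72, 0.03, 0.49, -0.45, 0.2], [0.31, -0.04, -0.57, 0.20, 0.73], [0.48, 0.3, -0.56, -0.08, -0.60], [0.35, -0.75, 0.09, 0.49, -0.25]]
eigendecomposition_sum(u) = [[1.20-0.00j, 0.22+0.00j, (1.4+0j), (-0.7+0j), -0.31+0.00j], [-0.70+0.00j, -0.13-0.00j, -0.82-0.00j, (0.41-0j), (0.18-0j)], [2.76-0.00j, 0.50+0.00j, (3.22+0j), (-1.61+0j), -0.70+0.00j], [-0.54+0.00j, -0.10-0.00j, (-0.64-0j), 0.32-0.00j, 0.14-0.00j], [1.45-0.00j, (0.26+0j), (1.7+0j), (-0.85+0j), (-0.37+0j)]] + [[(-0.01+0.38j), -0.50+0.06j, -0.14+0.13j, -0.37-0.46j, (-0.1-0.7j)], [(0.99-0.81j), (1.28+1.15j), 0.65+0.08j, -0.34+1.98j, -1.56+1.81j], [-0.30-0.14j, 0.12-0.43j, -0.06-0.16j, 0.50-0.15j, (0.6+0.15j)], [(-0.16+0.42j), -0.58-0.13j, (-0.21+0.09j), (-0.23-0.66j), 0.17-0.82j], [-0.35-0.68j, 0.83-0.60j, 0.13-0.37j, 1.11+0.44j, 0.86+1.13j]] + [[(-0.01-0.38j), (-0.5-0.06j), (-0.14-0.13j), (-0.37+0.46j), (-0.1+0.7j)], [(0.99+0.81j), (1.28-1.15j), 0.65-0.08j, -0.34-1.98j, (-1.56-1.81j)], [-0.30+0.14j, (0.12+0.43j), (-0.06+0.16j), 0.50+0.15j, (0.6-0.15j)], [(-0.16-0.42j), -0.58+0.13j, (-0.21-0.09j), (-0.23+0.66j), (0.17+0.82j)], [-0.35+0.68j, (0.83+0.6j), (0.13+0.37j), (1.11-0.44j), 0.86-1.13j]] + [[-2.27+0.00j,(0.54-0j),(2.11-0j),(1.96-0j),(-1.13-0j)], [(-0.11+0j),0.03-0.00j,0.10-0.00j,(0.1-0j),-0.06-0.00j], [1.69-0.00j,(-0.4+0j),(-1.57+0j),(-1.45+0j),(0.84+0j)], [(-0.21+0j),(0.05-0j),(0.2-0j),(0.18-0j),-0.11-0.00j], [(-0.79+0j),0.19-0.00j,0.74-0.00j,0.68-0.00j,(-0.4-0j)]] + [[(0.12-0j), (-0.82-0j), (-0.51-0j), (-2.8-0j), -0.57+0.00j], [(-0.1+0j), (0.72+0j), 0.45+0.00j, (2.45+0j), (0.5-0j)], [-0.02+0.00j, (0.13+0j), (0.08+0j), (0.43+0j), (0.09-0j)], [(0.16-0j), (-1.08-0j), -0.68-0.00j, (-3.69-0j), (-0.75+0j)], [-0.05+0.00j, 0.35+0.00j, 0.22+0.00j, 1.20+0.00j, (0.24-0j)]]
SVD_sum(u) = [[-0.28, -0.91, -0.53, -1.1, -0.04], [0.70, 2.33, 1.36, 2.82, 0.10], [0.07, 0.22, 0.13, 0.27, 0.01], [-0.83, -2.74, -1.6, -3.30, -0.11], [0.85, 2.8, 1.64, 3.39, 0.12]] + [[0.84, 0.04, 0.57, -0.53, 0.24], [-0.11, -0.01, -0.08, 0.07, -0.03], [3.29, 0.16, 2.24, -2.07, 0.93], [0.05, 0.0, 0.04, -0.03, 0.02], [0.16, 0.01, 0.11, -0.10, 0.04]] + [[-1.2, 0.14, 2.21, -0.79, -2.85], [-0.54, 0.06, 0.99, -0.35, -1.28], [0.29, -0.03, -0.54, 0.19, 0.7], [-0.11, 0.01, 0.2, -0.07, -0.26], [-0.07, 0.01, 0.13, -0.05, -0.17]] + [[-0.39, -0.25, 0.45, 0.07, 0.48], [1.07, 0.67, -1.23, -0.18, -1.32], [0.18, 0.11, -0.21, -0.03, -0.22], [0.11, 0.07, -0.13, -0.02, -0.14], [-0.92, -0.58, 1.06, 0.15, 1.14]] + [[0.04, -0.09, 0.01, 0.06, -0.03], [-0.05, 0.11, -0.01, -0.07, 0.04], [-0.01, 0.01, -0.0, -0.01, 0.0], [-0.16, 0.35, -0.04, -0.23, 0.12], [-0.10, 0.22, -0.03, -0.14, 0.07]]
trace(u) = 1.35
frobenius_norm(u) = 10.68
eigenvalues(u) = [(4.24+0j), (1.84+1.84j), (1.84-1.84j), (-4.02+0j), (-2.54+0j)]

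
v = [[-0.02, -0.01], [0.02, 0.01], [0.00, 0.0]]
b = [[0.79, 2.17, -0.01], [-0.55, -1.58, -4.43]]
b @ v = [[0.03,  0.01],  [-0.02,  -0.01]]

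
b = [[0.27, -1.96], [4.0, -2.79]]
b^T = [[0.27, 4.00], [-1.96, -2.79]]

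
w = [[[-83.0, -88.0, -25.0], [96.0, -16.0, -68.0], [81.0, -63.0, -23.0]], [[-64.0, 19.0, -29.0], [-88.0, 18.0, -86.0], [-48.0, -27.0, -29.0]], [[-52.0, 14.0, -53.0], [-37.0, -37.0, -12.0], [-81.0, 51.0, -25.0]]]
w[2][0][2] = -53.0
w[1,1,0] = -88.0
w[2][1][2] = -12.0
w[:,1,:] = [[96.0, -16.0, -68.0], [-88.0, 18.0, -86.0], [-37.0, -37.0, -12.0]]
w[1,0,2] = -29.0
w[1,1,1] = 18.0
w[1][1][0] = -88.0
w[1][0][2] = -29.0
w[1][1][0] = -88.0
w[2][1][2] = -12.0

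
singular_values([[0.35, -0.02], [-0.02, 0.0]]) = [0.35, 0.0]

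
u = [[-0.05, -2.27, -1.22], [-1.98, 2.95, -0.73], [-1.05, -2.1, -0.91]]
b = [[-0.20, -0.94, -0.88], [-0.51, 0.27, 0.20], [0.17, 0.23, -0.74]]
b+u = [[-0.25, -3.21, -2.1], [-2.49, 3.22, -0.53], [-0.88, -1.87, -1.65]]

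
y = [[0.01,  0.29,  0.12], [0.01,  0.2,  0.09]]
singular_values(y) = [0.38, 0.01]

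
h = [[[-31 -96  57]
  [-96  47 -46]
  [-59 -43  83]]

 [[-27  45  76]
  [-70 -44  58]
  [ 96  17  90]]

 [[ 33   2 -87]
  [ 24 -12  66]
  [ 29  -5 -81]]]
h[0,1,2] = -46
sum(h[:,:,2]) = 216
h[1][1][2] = 58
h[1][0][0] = -27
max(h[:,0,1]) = 45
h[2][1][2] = 66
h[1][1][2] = 58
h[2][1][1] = -12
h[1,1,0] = -70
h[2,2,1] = -5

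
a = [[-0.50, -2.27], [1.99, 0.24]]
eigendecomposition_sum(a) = [[-0.25+1.03j, -1.13-0.07j],[(0.99+0.06j), (0.12+1.06j)]] + [[-0.25-1.03j, (-1.13+0.07j)], [(0.99-0.06j), (0.12-1.06j)]]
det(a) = 4.40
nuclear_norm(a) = 4.27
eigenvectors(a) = [[(0.73+0j), 0.73-0.00j], [-0.12-0.67j, -0.12+0.67j]]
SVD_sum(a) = [[-1.26, -1.71], [0.81, 1.11]] + [[0.76, -0.56], [1.18, -0.87]]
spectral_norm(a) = 2.53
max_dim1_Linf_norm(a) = 2.27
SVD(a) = [[0.84, -0.54], [-0.54, -0.84]] @ diag([2.5295642575062334, 1.7383626397121343]) @ [[-0.59, -0.81], [-0.81, 0.59]]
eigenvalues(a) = [(-0.13+2.09j), (-0.13-2.09j)]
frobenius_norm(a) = 3.07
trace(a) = -0.26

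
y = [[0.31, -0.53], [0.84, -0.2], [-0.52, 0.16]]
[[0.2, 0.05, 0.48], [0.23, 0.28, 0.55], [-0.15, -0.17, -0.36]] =y@[[0.22, 0.37, 0.51], [-0.24, 0.13, -0.61]]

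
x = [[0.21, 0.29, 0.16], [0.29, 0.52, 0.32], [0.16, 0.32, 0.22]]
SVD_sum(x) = [[0.17,0.30,0.18], [0.3,0.52,0.32], [0.18,0.32,0.20]] + [[0.04, -0.01, -0.03], [-0.01, 0.0, 0.00], [-0.03, 0.00, 0.02]] + [[0.0, -0.00, 0.00], [-0.00, 0.0, -0.00], [0.0, -0.0, 0.00]]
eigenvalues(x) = [0.89, 0.06, 0.01]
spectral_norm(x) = 0.89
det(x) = 0.00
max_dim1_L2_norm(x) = 0.68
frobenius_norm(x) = 0.89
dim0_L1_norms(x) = [0.66, 1.13, 0.7]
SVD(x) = [[-0.44, 0.81, 0.38], [-0.76, -0.12, -0.64], [-0.47, -0.57, 0.67]] @ diag([0.8853401793073051, 0.05664369962427739, 0.008016121068417573]) @ [[-0.44, -0.76, -0.47], [0.81, -0.12, -0.57], [0.38, -0.64, 0.67]]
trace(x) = 0.95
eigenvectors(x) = [[-0.44,-0.81,0.38], [-0.76,0.12,-0.64], [-0.47,0.57,0.67]]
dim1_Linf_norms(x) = [0.29, 0.52, 0.32]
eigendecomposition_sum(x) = [[0.17, 0.3, 0.18], [0.30, 0.52, 0.32], [0.18, 0.32, 0.20]] + [[0.04, -0.01, -0.03], [-0.01, 0.0, 0.0], [-0.03, 0.00, 0.02]] + [[0.00, -0.00, 0.00], [-0.00, 0.00, -0.0], [0.0, -0.0, 0.00]]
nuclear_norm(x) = 0.95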